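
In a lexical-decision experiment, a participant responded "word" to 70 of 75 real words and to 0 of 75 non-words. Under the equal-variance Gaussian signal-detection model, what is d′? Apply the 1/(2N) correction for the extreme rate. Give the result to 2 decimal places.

d′ = 3.98

The false-alarm rate is 0/75 = 0, so apply the 1/(2N) correction: FA → 1/(2·75) = 0.00667.
z(H) = z(0.93333) = 1.501
z(FA) = z(0.00667) = -2.475
d' = 1.501 − (-2.475) = 3.976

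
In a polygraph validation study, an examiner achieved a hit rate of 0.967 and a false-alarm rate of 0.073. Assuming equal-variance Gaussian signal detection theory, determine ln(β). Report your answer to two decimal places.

z(H) = 1.838
z(FA) = -1.454
ln β = −½·[z(H)² − z(FA)²] = −0.5 × (3.378 − 2.114) = -0.632

ln β = -0.63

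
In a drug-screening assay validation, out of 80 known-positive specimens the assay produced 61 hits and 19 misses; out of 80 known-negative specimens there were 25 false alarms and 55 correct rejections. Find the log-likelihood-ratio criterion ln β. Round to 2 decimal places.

ln β = -0.14

H = 61/80 = 0.7625
FA = 25/80 = 0.3125
z(H) = 0.714
z(FA) = -0.489
ln β = −½·[z(H)² − z(FA)²] = −0.5 × (0.510 − 0.239) = -0.1355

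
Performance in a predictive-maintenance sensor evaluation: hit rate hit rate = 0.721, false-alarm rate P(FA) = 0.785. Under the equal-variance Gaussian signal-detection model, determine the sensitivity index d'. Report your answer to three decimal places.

z(0.721) = 0.5858, z(0.785) = 0.7892
d' = z(H) − z(FA) = 0.5858 − 0.7892 = -0.2034

d' = -0.203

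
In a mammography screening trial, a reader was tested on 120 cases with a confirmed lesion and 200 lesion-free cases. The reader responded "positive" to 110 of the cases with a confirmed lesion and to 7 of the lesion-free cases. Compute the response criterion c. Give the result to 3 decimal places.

H = 110/120 = 0.9167
FA = 7/200 = 0.0350
Φ⁻¹(H) = Φ⁻¹(0.9167) = 1.3832
Φ⁻¹(FA) = Φ⁻¹(0.0350) = -1.8119
c = −½·[z(H) + z(FA)] = −0.5 × (1.3832 + (-1.8119)) = 0.21435
c > 0: the reader has a conservative response bias.

c = 0.214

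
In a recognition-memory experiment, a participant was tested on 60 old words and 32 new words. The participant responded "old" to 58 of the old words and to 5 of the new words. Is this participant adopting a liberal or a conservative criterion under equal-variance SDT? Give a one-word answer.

liberal

z(H) = 1.834, z(FA) = -1.010
c = −½·(z(H) + z(FA)) = -0.412
c < 0 → liberal criterion (biased toward responding “yes”).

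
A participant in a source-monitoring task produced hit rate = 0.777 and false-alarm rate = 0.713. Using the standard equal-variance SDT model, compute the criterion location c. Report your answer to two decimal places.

c = -0.66

z(H) = 0.762
z(FA) = 0.562
c = −½·[z(H) + z(FA)] = −0.5 × (0.762 + 0.562) = -0.662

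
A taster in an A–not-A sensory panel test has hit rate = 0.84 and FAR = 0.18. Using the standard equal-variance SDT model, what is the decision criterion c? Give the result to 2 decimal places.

z(0.84) = 0.9945, z(0.18) = -0.9154
c = −½·[z(H) + z(FA)] = −0.5 × (0.9945 + (-0.9154)) = -0.03955

c = -0.04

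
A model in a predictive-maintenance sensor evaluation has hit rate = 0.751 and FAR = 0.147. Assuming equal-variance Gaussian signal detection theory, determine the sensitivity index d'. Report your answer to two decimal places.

z(H) = z(0.751) = 0.6776
z(FA) = z(0.147) = -1.0494
d' = z(H) − z(FA) = 0.6776 − (-1.0494) = 1.7270

d' = 1.73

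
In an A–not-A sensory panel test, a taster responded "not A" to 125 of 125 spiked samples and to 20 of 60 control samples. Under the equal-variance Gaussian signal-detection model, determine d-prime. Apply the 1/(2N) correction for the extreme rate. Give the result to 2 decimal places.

The hit rate is 125/125 = 1, so apply the 1/(2N) correction: H → 1 − 1/(2·125) = 0.99600.
z(H) = z(0.99600) = 2.652
z(FA) = z(0.33333) = -0.431
d' = 2.652 − (-0.431) = 3.083

d-prime = 3.08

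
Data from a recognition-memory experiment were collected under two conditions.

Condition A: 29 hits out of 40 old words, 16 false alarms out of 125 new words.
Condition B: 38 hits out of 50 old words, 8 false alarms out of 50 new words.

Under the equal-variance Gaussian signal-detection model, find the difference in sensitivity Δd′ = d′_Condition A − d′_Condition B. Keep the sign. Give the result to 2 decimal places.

Δd′ = 0.03

Condition A: z(0.7250) = 0.598, z(0.1280) = -1.136, d' = 1.734
Condition B: z(0.7600) = 0.706, z(0.1600) = -0.994, d' = 1.700
Δd' = d'_Condition A − d'_Condition B = 1.734 − 1.700 = 0.034
Condition A has the higher sensitivity.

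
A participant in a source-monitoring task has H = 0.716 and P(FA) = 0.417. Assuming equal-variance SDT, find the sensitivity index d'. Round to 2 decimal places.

z(0.716) = 0.5710, z(0.417) = -0.2096
d' = z(H) − z(FA) = 0.5710 − (-0.2096) = 0.7806

d' = 0.78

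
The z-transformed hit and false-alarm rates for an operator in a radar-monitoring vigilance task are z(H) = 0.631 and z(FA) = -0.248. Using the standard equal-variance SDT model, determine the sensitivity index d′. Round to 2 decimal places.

d′ = 0.88

d' = z(H) − z(FA) = 0.631 − (-0.248) = 0.879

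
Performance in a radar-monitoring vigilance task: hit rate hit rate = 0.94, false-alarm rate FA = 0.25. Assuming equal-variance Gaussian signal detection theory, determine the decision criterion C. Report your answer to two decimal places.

C = -0.44

z(H) = z(0.94) = 1.5548
z(FA) = z(0.25) = -0.6745
c = −½·[z(H) + z(FA)] = −0.5 × (1.5548 + (-0.6745)) = -0.44015
c < 0: the operator has a liberal response bias.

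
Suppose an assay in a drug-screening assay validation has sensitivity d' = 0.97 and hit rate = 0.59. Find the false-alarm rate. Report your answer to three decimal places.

false-alarm rate = 0.229

z(hit rate) = z(0.59) = 0.2275
z(FA) = z(H) − d' = 0.2275 − 0.97 = -0.7425
false-alarm rate = Φ(-0.7425) = 0.2289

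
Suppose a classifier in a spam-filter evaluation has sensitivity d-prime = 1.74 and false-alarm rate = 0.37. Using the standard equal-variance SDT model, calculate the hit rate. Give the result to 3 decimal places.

z(false-alarm rate) = z(0.37) = -0.3319
z(H) = z(FA) + d' = -0.3319 + 1.74 = 1.4081
hit rate = Φ(1.4081) = 0.9204

hit rate = 0.920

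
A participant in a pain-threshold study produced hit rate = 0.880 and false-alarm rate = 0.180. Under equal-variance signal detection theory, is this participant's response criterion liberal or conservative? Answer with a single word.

liberal

z(H) = 1.175, z(FA) = -0.915
c = −½·(z(H) + z(FA)) = -0.130
c < 0 → liberal criterion (biased toward responding “yes”).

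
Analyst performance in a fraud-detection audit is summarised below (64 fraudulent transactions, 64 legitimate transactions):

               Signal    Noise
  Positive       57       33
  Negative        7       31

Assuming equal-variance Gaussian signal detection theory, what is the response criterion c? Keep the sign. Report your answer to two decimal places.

c = -0.63

H = 57/64 = 0.8906
FA = 33/64 = 0.5156
z(H) = 1.230
z(FA) = 0.039
c = −½·[z(H) + z(FA)] = −0.5 × (1.230 + 0.039) = -0.6345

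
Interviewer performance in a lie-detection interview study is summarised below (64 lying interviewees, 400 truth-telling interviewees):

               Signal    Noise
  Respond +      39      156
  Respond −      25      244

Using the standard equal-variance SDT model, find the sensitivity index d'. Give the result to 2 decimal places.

d' = 0.56

H = 39/64 = 0.6094
FA = 156/400 = 0.3900
Φ⁻¹(H) = 0.278
Φ⁻¹(FA) = -0.279
d' = z(H) − z(FA) = 0.278 − (-0.279) = 0.557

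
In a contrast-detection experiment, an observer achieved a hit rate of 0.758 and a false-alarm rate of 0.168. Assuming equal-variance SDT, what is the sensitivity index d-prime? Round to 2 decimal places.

d-prime = 1.66

Φ⁻¹(H) = Φ⁻¹(0.758) = 0.700
Φ⁻¹(FA) = Φ⁻¹(0.168) = -0.962
d' = z(H) − z(FA) = 0.700 − (-0.962) = 1.662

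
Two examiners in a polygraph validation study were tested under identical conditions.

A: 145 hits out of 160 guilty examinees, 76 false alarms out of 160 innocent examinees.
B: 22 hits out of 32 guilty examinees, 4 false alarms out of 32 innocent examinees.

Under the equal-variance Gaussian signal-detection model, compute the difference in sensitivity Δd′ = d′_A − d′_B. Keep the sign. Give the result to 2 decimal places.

A: z(0.9062) = 1.318, z(0.4750) = -0.063, d' = 1.381
B: z(0.6875) = 0.489, z(0.1250) = -1.150, d' = 1.639
Δd' = d'_A − d'_B = 1.381 − 1.639 = -0.258
B has the higher sensitivity.

Δd′ = -0.26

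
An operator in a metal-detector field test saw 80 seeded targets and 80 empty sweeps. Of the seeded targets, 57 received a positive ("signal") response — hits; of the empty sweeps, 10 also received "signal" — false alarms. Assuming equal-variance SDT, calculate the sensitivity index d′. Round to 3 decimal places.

H = 57/80 = 0.7125
FA = 10/80 = 0.1250
Φ⁻¹(0.7125) = 0.5607, Φ⁻¹(0.1250) = -1.1503
d' = z(H) − z(FA) = 0.5607 − (-1.1503) = 1.7110

d′ = 1.711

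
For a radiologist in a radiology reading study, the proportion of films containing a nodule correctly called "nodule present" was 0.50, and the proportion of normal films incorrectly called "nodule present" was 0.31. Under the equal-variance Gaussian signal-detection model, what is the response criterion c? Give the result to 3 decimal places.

c = 0.248

Φ⁻¹(H) = Φ⁻¹(0.50) = 0.0000
Φ⁻¹(FA) = Φ⁻¹(0.31) = -0.4959
c = −½·[z(H) + z(FA)] = −0.5 × (0.0000 + (-0.4959)) = 0.24795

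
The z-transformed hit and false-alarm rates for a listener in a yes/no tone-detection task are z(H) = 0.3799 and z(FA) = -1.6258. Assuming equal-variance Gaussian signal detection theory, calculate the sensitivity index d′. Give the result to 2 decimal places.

d' = z(H) − z(FA) = 0.3799 − (-1.6258) = 2.0057

d′ = 2.01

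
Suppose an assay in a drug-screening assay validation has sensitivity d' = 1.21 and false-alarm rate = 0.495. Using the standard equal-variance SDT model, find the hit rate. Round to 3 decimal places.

hit rate = 0.884

z(false-alarm rate) = z(0.495) = -0.0125
z(H) = z(FA) + d' = -0.0125 + 1.21 = 1.1975
hit rate = Φ(1.1975) = 0.8844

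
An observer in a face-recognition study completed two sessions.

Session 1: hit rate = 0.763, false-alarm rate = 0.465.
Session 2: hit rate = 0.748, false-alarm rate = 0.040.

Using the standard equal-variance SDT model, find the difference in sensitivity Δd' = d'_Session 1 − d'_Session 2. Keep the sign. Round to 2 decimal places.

Session 1: z(0.763) = 0.716, z(0.465) = -0.088, d' = 0.804
Session 2: z(0.748) = 0.668, z(0.040) = -1.751, d' = 2.419
Δd' = d'_Session 1 − d'_Session 2 = 0.804 − 2.419 = -1.615
Session 2 has the higher sensitivity.

Δd' = -1.62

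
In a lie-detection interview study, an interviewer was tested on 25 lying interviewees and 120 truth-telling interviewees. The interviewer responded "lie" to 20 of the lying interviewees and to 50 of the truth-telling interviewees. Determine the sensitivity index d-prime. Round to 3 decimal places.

d-prime = 1.052

H = 20/25 = 0.8000
FA = 50/120 = 0.4167
Φ⁻¹(0.8000) = 0.8416, Φ⁻¹(0.4167) = -0.2103
d' = z(H) − z(FA) = 0.8416 − (-0.2103) = 1.0519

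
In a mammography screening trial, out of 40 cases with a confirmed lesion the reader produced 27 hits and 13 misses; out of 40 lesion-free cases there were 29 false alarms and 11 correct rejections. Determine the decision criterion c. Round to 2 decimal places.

c = -0.53

H = 27/40 = 0.6750
FA = 29/40 = 0.7250
Φ⁻¹(0.6750) = 0.454, Φ⁻¹(0.7250) = 0.598
c = −½·[z(H) + z(FA)] = −0.5 × (0.454 + 0.598) = -0.526
c < 0: the reader has a liberal response bias.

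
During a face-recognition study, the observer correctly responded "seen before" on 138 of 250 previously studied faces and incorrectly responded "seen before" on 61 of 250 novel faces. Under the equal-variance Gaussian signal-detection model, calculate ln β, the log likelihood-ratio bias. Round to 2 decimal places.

ln β = 0.23

H = 138/250 = 0.5520
FA = 61/250 = 0.2440
z(0.5520) = 0.131, z(0.2440) = -0.693
ln β = −½·[z(H)² − z(FA)²] = −0.5 × (0.017 − 0.480) = 0.2315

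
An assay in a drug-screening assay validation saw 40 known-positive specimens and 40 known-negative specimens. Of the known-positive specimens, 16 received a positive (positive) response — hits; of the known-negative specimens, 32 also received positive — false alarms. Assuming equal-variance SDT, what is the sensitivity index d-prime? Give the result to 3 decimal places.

d-prime = -1.095

H = 16/40 = 0.4000
FA = 32/40 = 0.8000
z(H) = -0.2533
z(FA) = 0.8416
d' = z(H) − z(FA) = -0.2533 − 0.8416 = -1.0949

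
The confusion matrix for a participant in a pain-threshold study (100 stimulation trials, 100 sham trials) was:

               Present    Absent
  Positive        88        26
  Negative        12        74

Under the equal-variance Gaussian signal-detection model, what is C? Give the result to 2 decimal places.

H = 88/100 = 0.8800
FA = 26/100 = 0.2600
z(H) = 1.175
z(FA) = -0.643
c = −½·[z(H) + z(FA)] = −0.5 × (1.175 + (-0.643)) = -0.266
c < 0: the participant has a liberal response bias.

C = -0.27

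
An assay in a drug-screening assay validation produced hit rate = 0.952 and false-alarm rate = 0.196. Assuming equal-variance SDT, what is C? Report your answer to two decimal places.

Φ⁻¹(H) = Φ⁻¹(0.952) = 1.665
Φ⁻¹(FA) = Φ⁻¹(0.196) = -0.856
c = −½·[z(H) + z(FA)] = −0.5 × (1.665 + (-0.856)) = -0.4045
c < 0: the assay has a liberal response bias.

C = -0.40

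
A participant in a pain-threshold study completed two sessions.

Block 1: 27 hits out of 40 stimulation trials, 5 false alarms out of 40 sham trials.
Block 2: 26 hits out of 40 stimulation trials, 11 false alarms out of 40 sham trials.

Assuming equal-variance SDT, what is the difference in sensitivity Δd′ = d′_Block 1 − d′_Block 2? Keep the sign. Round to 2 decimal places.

Δd′ = 0.62

Block 1: z(0.6750) = 0.454, z(0.1250) = -1.150, d' = 1.604
Block 2: z(0.6500) = 0.385, z(0.2750) = -0.598, d' = 0.983
Δd' = d'_Block 1 − d'_Block 2 = 1.604 − 0.983 = 0.621
Block 1 has the higher sensitivity.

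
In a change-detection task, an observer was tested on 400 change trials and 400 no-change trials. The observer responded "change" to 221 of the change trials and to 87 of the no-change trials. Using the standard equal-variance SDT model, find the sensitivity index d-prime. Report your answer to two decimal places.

H = 221/400 = 0.5525
FA = 87/400 = 0.2175
Φ⁻¹(H) = Φ⁻¹(0.5525) = 0.132
Φ⁻¹(FA) = Φ⁻¹(0.2175) = -0.781
d' = z(H) − z(FA) = 0.132 − (-0.781) = 0.913

d-prime = 0.91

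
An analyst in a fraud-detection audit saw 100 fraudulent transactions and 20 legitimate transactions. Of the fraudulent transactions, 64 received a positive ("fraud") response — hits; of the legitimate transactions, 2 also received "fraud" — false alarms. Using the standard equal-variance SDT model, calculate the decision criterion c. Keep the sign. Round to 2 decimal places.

H = 64/100 = 0.6400
FA = 2/20 = 0.1000
Φ⁻¹(H) = Φ⁻¹(0.6400) = 0.3585
Φ⁻¹(FA) = Φ⁻¹(0.1000) = -1.2816
c = −½·[z(H) + z(FA)] = −0.5 × (0.3585 + (-1.2816)) = 0.46155
c > 0: the analyst has a conservative response bias.

c = 0.46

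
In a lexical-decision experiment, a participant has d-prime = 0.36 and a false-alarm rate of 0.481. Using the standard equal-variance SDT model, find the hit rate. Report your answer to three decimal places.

hit rate = 0.623

z(false-alarm rate) = z(0.481) = -0.0476
z(H) = z(FA) + d' = -0.0476 + 0.36 = 0.3124
hit rate = Φ(0.3124) = 0.6226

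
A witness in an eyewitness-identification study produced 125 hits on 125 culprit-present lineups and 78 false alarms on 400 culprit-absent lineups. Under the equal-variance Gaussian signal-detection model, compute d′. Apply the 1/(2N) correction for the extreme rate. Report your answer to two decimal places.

d′ = 3.51

The hit rate is 125/125 = 1, so apply the 1/(2N) correction: H → 1 − 1/(2·125) = 0.99600.
z(H) = z(0.99600) = 2.652
z(FA) = z(0.19500) = -0.860
d' = 2.652 − (-0.860) = 3.512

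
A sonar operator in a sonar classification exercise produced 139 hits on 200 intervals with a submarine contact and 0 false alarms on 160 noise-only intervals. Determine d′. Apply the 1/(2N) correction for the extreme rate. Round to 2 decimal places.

d′ = 3.24

The false-alarm rate is 0/160 = 0, so apply the 1/(2N) correction: FA → 1/(2·160) = 0.00313.
z(H) = z(0.69500) = 0.510
z(FA) = z(0.00313) = -2.734
d' = 0.510 − (-2.734) = 3.244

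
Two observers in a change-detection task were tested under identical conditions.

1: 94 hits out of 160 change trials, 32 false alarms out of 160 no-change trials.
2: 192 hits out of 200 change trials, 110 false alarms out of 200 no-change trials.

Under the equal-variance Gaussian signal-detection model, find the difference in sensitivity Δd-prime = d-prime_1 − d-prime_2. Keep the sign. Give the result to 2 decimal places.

Δd-prime = -0.56

1: z(0.5875) = 0.221, z(0.2000) = -0.842, d' = 1.063
2: z(0.9600) = 1.751, z(0.5500) = 0.126, d' = 1.625
Δd' = d'_1 − d'_2 = 1.063 − 1.625 = -0.562
2 has the higher sensitivity.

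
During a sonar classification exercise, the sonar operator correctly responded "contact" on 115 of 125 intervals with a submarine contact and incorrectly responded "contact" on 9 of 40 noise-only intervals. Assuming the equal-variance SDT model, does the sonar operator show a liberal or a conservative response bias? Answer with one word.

z(H) = 1.405, z(FA) = -0.755
c = −½·(z(H) + z(FA)) = -0.325
c < 0 → liberal criterion (biased toward responding “yes”).

liberal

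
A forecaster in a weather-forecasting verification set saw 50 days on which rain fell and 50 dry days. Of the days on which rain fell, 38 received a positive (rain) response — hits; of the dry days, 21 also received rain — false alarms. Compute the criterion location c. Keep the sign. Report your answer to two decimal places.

H = 38/50 = 0.7600
FA = 21/50 = 0.4200
Φ⁻¹(0.7600) = 0.706, Φ⁻¹(0.4200) = -0.202
c = −½·[z(H) + z(FA)] = −0.5 × (0.706 + (-0.202)) = -0.252
c < 0: the forecaster has a liberal response bias.

c = -0.25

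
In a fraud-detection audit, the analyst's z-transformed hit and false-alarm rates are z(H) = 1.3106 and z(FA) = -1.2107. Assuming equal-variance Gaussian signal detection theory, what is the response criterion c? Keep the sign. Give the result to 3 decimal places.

c = -0.050

c = −½·[z(H) + z(FA)] = −½·(1.3106 + (-1.2107)) = -0.04995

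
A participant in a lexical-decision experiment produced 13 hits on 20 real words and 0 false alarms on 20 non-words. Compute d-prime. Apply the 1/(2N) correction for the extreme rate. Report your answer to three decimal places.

d-prime = 2.345

The false-alarm rate is 0/20 = 0, so apply the 1/(2N) correction: FA → 1/(2·20) = 0.02500.
z(H) = z(0.65000) = 0.3853
z(FA) = z(0.02500) = -1.9600
d' = 0.3853 − (-1.9600) = 2.3453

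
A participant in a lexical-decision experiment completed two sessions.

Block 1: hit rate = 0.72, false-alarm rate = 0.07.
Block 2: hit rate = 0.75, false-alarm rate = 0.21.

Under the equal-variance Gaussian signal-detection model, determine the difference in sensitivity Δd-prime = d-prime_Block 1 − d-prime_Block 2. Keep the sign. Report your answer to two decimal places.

Block 1: z(0.72) = 0.583, z(0.07) = -1.476, d' = 2.059
Block 2: z(0.75) = 0.674, z(0.21) = -0.806, d' = 1.480
Δd' = d'_Block 1 − d'_Block 2 = 2.059 − 1.480 = 0.579
Block 1 has the higher sensitivity.

Δd-prime = 0.58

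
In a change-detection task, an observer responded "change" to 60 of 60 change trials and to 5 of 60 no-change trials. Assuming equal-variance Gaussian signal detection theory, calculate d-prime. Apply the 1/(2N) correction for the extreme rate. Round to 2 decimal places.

The hit rate is 60/60 = 1, so apply the 1/(2N) correction: H → 1 − 1/(2·60) = 0.99167.
z(H) = z(0.99167) = 2.394
z(FA) = z(0.08333) = -1.383
d' = 2.394 − (-1.383) = 3.777

d-prime = 3.78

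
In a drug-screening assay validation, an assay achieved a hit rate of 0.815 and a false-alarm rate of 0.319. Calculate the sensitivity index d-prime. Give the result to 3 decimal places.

d-prime = 1.367

z(0.815) = 0.8965, z(0.319) = -0.4705
d' = z(H) − z(FA) = 0.8965 − (-0.4705) = 1.3670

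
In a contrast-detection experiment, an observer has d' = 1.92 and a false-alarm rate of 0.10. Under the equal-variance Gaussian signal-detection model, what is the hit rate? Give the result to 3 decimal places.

hit rate = 0.738

z(false-alarm rate) = z(0.10) = -1.2816
z(H) = z(FA) + d' = -1.2816 + 1.92 = 0.6384
hit rate = Φ(0.6384) = 0.7384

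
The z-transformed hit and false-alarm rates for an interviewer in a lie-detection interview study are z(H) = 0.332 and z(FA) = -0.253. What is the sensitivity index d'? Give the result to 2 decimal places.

d' = z(H) − z(FA) = 0.332 − (-0.253) = 0.585

d' = 0.59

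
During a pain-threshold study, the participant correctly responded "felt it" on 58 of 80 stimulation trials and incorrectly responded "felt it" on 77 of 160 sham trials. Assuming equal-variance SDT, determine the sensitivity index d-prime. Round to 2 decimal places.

d-prime = 0.64

H = 58/80 = 0.7250
FA = 77/160 = 0.4813
z(0.7250) = 0.5978, z(0.4813) = -0.0469
d' = z(H) − z(FA) = 0.5978 − (-0.0469) = 0.6447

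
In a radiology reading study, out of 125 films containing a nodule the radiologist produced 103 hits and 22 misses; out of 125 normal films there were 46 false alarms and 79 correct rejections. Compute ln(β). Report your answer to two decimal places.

ln β = -0.38

H = 103/125 = 0.8240
FA = 46/125 = 0.3680
Φ⁻¹(0.8240) = 0.931, Φ⁻¹(0.3680) = -0.337
ln β = −½·[z(H)² − z(FA)²] = −0.5 × (0.867 − 0.114) = -0.3765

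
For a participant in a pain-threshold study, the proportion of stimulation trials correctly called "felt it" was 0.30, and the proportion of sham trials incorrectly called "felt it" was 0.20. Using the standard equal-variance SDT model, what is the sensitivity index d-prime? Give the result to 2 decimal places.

d-prime = 0.32

z(H) = z(0.30) = -0.5244
z(FA) = z(0.20) = -0.8416
d' = z(H) − z(FA) = -0.5244 − (-0.8416) = 0.3172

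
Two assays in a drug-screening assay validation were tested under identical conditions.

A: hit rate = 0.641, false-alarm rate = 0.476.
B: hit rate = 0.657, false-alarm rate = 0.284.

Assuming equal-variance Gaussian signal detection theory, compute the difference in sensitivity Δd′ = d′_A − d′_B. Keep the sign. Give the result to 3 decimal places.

A: z(0.641) = 0.3611, z(0.476) = -0.0602, d' = 0.4213
B: z(0.657) = 0.4043, z(0.284) = -0.5710, d' = 0.9753
Δd' = d'_A − d'_B = 0.4213 − 0.9753 = -0.5540
B has the higher sensitivity.

Δd′ = -0.554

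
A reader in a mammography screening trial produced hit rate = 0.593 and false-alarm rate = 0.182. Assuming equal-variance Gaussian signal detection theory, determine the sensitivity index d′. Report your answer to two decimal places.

z(0.593) = 0.235, z(0.182) = -0.908
d' = z(H) − z(FA) = 0.235 − (-0.908) = 1.143

d′ = 1.14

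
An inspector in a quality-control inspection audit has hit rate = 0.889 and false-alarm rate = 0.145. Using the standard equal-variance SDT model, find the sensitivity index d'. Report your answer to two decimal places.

d' = 2.28

z(H) = 1.221
z(FA) = -1.058
d' = z(H) − z(FA) = 1.221 − (-1.058) = 2.279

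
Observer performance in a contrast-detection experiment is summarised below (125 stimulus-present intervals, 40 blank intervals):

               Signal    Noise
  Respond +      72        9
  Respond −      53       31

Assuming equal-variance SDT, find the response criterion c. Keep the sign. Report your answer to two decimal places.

H = 72/125 = 0.5760
FA = 9/40 = 0.2250
z(H) = z(0.5760) = 0.192
z(FA) = z(0.2250) = -0.755
c = −½·[z(H) + z(FA)] = −0.5 × (0.192 + (-0.755)) = 0.2815
c > 0: the observer has a conservative response bias.

c = 0.28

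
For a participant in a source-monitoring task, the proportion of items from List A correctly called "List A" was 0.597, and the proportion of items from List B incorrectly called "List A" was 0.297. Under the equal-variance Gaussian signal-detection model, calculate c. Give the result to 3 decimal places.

c = 0.144

z(0.597) = 0.2456, z(0.297) = -0.5330
c = −½·[z(H) + z(FA)] = −0.5 × (0.2456 + (-0.5330)) = 0.1437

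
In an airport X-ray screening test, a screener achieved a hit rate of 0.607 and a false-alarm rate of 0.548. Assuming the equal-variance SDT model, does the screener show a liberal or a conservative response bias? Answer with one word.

liberal

z(H) = 0.272, z(FA) = 0.121
c = −½·(z(H) + z(FA)) = -0.1965
c < 0 → liberal criterion (biased toward responding “yes”).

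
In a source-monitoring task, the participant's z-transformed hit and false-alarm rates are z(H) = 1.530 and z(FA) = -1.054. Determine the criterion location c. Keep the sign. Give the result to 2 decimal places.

c = -0.24

c = −½·[z(H) + z(FA)] = −½·(1.530 + (-1.054)) = -0.238
c < 0: the participant has a liberal response bias.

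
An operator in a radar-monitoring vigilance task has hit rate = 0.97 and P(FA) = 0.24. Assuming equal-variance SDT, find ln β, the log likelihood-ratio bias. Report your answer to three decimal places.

ln β = -1.519

z(H) = z(0.97) = 1.8808
z(FA) = z(0.24) = -0.7063
ln β = −½·[z(H)² − z(FA)²] = −0.5 × (3.5374 − 0.4989) = -1.51925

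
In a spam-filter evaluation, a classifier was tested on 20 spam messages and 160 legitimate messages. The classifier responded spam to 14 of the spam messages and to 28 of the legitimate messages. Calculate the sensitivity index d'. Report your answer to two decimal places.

d' = 1.46

H = 14/20 = 0.7000
FA = 28/160 = 0.1750
Φ⁻¹(H) = 0.5244
Φ⁻¹(FA) = -0.9346
d' = z(H) − z(FA) = 0.5244 − (-0.9346) = 1.4590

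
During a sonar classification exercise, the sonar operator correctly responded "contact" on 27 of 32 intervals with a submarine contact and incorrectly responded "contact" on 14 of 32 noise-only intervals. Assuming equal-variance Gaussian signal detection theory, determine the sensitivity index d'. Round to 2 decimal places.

H = 27/32 = 0.8438
FA = 14/32 = 0.4375
Φ⁻¹(H) = 1.0102
Φ⁻¹(FA) = -0.1573
d' = z(H) − z(FA) = 1.0102 − (-0.1573) = 1.1675

d' = 1.17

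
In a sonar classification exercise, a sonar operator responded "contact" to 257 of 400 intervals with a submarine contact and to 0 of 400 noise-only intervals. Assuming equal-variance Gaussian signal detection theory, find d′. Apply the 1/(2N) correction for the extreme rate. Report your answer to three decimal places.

The false-alarm rate is 0/400 = 0, so apply the 1/(2N) correction: FA → 1/(2·400) = 0.00125.
z(H) = z(0.64250) = 0.3651
z(FA) = z(0.00125) = -3.0233
d' = 0.3651 − (-3.0233) = 3.3884

d′ = 3.388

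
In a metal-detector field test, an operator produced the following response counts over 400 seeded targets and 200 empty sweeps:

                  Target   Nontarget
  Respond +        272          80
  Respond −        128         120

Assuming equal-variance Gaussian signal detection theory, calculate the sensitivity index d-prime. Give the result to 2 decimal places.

d-prime = 0.72

H = 272/400 = 0.6800
FA = 80/200 = 0.4000
z(H) = 0.4677
z(FA) = -0.2533
d' = z(H) − z(FA) = 0.4677 − (-0.2533) = 0.7210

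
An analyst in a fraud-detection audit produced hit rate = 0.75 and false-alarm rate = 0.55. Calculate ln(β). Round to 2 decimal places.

ln β = -0.22

z(H) = z(0.75) = 0.674
z(FA) = z(0.55) = 0.126
ln β = −½·[z(H)² − z(FA)²] = −0.5 × (0.454 − 0.016) = -0.219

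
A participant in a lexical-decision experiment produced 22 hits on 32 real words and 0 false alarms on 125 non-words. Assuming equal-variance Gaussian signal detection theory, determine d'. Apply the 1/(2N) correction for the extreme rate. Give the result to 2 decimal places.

The false-alarm rate is 0/125 = 0, so apply the 1/(2N) correction: FA → 1/(2·125) = 0.00400.
z(H) = z(0.68750) = 0.489
z(FA) = z(0.00400) = -2.652
d' = 0.489 − (-2.652) = 3.141

d' = 3.14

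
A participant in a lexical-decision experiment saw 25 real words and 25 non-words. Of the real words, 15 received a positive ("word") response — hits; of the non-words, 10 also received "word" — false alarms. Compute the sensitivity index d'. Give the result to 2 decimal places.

H = 15/25 = 0.6000
FA = 10/25 = 0.4000
z(0.6000) = 0.253, z(0.4000) = -0.253
d' = z(H) − z(FA) = 0.253 − (-0.253) = 0.506

d' = 0.51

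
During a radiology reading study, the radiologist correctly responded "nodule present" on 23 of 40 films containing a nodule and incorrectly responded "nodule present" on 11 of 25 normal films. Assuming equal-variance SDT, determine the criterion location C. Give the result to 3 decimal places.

H = 23/40 = 0.5750
FA = 11/25 = 0.4400
z(H) = z(0.5750) = 0.1891
z(FA) = z(0.4400) = -0.1510
c = −½·[z(H) + z(FA)] = −0.5 × (0.1891 + (-0.1510)) = -0.01905

C = -0.019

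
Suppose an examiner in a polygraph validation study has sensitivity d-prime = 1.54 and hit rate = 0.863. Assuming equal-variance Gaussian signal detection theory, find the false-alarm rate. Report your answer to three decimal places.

false-alarm rate = 0.328

z(hit rate) = z(0.863) = 1.0939
z(FA) = z(H) − d' = 1.0939 − 1.54 = -0.4461
false-alarm rate = Φ(-0.4461) = 0.3278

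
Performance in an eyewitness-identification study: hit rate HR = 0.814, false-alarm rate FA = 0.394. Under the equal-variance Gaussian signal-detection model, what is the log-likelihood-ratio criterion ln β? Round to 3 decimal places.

Φ⁻¹(0.814) = 0.8927, Φ⁻¹(0.394) = -0.2689
ln β = −½·[z(H)² − z(FA)²] = −0.5 × (0.7969 − 0.0723) = -0.3623

ln β = -0.362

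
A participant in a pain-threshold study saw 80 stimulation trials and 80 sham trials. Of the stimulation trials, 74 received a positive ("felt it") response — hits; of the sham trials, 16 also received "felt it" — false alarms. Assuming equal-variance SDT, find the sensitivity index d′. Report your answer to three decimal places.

d′ = 2.281

H = 74/80 = 0.9250
FA = 16/80 = 0.2000
z(H) = z(0.9250) = 1.4395
z(FA) = z(0.2000) = -0.8416
d' = z(H) − z(FA) = 1.4395 − (-0.8416) = 2.2811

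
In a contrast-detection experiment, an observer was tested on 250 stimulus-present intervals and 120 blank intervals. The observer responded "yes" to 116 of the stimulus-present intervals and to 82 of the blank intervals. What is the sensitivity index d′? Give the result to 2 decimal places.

H = 116/250 = 0.4640
FA = 82/120 = 0.6833
z(H) = z(0.4640) = -0.0904
z(FA) = z(0.6833) = 0.4769
d' = z(H) − z(FA) = -0.0904 − 0.4769 = -0.5673

d′ = -0.57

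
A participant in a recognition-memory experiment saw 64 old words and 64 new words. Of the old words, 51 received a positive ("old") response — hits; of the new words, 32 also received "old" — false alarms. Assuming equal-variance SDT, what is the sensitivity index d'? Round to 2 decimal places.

H = 51/64 = 0.7969
FA = 32/64 = 0.5000
Φ⁻¹(H) = 0.831
Φ⁻¹(FA) = 0.000
d' = z(H) − z(FA) = 0.831 − 0.000 = 0.831

d' = 0.83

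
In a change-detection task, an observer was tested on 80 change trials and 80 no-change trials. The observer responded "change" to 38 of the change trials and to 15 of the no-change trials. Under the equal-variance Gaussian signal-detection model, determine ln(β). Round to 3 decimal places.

ln β = 0.392

H = 38/80 = 0.4750
FA = 15/80 = 0.1875
z(H) = -0.0627
z(FA) = -0.8871
ln β = −½·[z(H)² − z(FA)²] = −0.5 × (0.0039 − 0.7869) = 0.3915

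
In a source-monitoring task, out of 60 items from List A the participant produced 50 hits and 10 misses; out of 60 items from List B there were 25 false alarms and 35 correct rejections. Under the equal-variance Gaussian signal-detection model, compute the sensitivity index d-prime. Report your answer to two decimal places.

H = 50/60 = 0.8333
FA = 25/60 = 0.4167
z(H) = 0.9673
z(FA) = -0.2103
d' = z(H) − z(FA) = 0.9673 − (-0.2103) = 1.1776

d-prime = 1.18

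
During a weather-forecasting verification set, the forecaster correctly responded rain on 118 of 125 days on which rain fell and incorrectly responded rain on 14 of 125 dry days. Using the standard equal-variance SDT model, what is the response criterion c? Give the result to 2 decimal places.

c = -0.19

H = 118/125 = 0.9440
FA = 14/125 = 0.1120
Φ⁻¹(H) = Φ⁻¹(0.9440) = 1.5893
Φ⁻¹(FA) = Φ⁻¹(0.1120) = -1.2160
c = −½·[z(H) + z(FA)] = −0.5 × (1.5893 + (-1.2160)) = -0.18665
c < 0: the forecaster has a liberal response bias.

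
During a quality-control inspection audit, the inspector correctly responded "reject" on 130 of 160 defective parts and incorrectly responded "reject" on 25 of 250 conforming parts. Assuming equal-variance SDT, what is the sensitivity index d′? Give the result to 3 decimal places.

d′ = 2.169

H = 130/160 = 0.8125
FA = 25/250 = 0.1000
z(H) = 0.8871
z(FA) = -1.2816
d' = z(H) − z(FA) = 0.8871 − (-1.2816) = 2.1687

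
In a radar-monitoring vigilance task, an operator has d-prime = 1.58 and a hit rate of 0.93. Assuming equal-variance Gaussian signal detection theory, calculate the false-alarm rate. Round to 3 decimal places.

false-alarm rate = 0.459

z(hit rate) = z(0.93) = 1.4758
z(FA) = z(H) − d' = 1.4758 − 1.58 = -0.1042
false-alarm rate = Φ(-0.1042) = 0.4585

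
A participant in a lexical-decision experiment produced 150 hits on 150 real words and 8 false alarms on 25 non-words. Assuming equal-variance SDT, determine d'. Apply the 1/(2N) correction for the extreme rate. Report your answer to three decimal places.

d' = 3.181

The hit rate is 150/150 = 1, so apply the 1/(2N) correction: H → 1 − 1/(2·150) = 0.99667.
z(H) = z(0.99667) = 2.7134
z(FA) = z(0.32000) = -0.4677
d' = 2.7134 − (-0.4677) = 3.1811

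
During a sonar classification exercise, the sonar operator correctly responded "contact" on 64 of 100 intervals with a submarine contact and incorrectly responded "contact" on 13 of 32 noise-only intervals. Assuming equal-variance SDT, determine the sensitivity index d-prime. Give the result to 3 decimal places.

d-prime = 0.596

H = 64/100 = 0.6400
FA = 13/32 = 0.4062
z(H) = z(0.6400) = 0.3585
z(FA) = z(0.4062) = -0.2373
d' = z(H) − z(FA) = 0.3585 − (-0.2373) = 0.5958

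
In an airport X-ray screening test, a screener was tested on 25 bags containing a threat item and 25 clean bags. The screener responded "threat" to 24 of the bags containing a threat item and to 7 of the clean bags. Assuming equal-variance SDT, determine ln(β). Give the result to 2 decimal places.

ln β = -1.36

H = 24/25 = 0.9600
FA = 7/25 = 0.2800
z(0.9600) = 1.751, z(0.2800) = -0.583
ln β = −½·[z(H)² − z(FA)²] = −0.5 × (3.066 − 0.340) = -1.363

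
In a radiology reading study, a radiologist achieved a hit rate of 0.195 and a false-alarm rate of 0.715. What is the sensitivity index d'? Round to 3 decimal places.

z(0.195) = -0.8596, z(0.715) = 0.5681
d' = z(H) − z(FA) = -0.8596 − 0.5681 = -1.4277

d' = -1.428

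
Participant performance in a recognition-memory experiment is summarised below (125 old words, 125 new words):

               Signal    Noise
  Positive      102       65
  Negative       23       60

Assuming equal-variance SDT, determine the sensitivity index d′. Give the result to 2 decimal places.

H = 102/125 = 0.8160
FA = 65/125 = 0.5200
z(0.8160) = 0.900, z(0.5200) = 0.050
d' = z(H) − z(FA) = 0.900 − 0.050 = 0.850

d′ = 0.85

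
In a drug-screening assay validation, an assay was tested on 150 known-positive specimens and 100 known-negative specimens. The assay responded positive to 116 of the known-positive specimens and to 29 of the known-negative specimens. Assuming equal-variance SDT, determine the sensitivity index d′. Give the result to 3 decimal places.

H = 116/150 = 0.7733
FA = 29/100 = 0.2900
Φ⁻¹(H) = 0.7498
Φ⁻¹(FA) = -0.5534
d' = z(H) − z(FA) = 0.7498 − (-0.5534) = 1.3032

d′ = 1.303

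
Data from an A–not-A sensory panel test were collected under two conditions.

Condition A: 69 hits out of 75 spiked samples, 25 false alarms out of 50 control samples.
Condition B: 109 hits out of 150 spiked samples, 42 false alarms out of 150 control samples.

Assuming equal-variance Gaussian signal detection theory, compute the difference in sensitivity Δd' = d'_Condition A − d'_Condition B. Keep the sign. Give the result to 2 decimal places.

Δd' = 0.22

Condition A: z(0.9200) = 1.405, z(0.5000) = 0.000, d' = 1.405
Condition B: z(0.7267) = 0.603, z(0.2800) = -0.583, d' = 1.186
Δd' = d'_Condition A − d'_Condition B = 1.405 − 1.186 = 0.219
Condition A has the higher sensitivity.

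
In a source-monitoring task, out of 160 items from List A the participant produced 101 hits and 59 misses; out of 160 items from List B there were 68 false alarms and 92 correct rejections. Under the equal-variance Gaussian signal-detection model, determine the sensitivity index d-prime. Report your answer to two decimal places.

H = 101/160 = 0.6312
FA = 68/160 = 0.4250
z(H) = 0.335
z(FA) = -0.189
d' = z(H) − z(FA) = 0.335 − (-0.189) = 0.524

d-prime = 0.52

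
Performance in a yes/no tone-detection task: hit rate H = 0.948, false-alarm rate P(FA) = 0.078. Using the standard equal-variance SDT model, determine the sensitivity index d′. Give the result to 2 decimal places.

z(H) = 1.6258
z(FA) = -1.4187
d' = z(H) − z(FA) = 1.6258 − (-1.4187) = 3.0445

d′ = 3.04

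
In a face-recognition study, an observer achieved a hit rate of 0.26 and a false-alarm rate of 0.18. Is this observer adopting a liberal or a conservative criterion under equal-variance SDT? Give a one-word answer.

z(H) = -0.643, z(FA) = -0.915
c = −½·(z(H) + z(FA)) = 0.779
c > 0 → conservative criterion (biased toward responding “no”).

conservative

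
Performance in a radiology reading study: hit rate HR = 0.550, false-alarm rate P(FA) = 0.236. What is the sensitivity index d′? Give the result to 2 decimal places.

d′ = 0.84

z(H) = z(0.550) = 0.1257
z(FA) = z(0.236) = -0.7192
d' = z(H) − z(FA) = 0.1257 − (-0.7192) = 0.8449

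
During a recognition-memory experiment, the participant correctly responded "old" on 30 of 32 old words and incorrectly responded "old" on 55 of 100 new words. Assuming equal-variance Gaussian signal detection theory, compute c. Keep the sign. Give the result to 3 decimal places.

c = -0.830

H = 30/32 = 0.9375
FA = 55/100 = 0.5500
z(H) = z(0.9375) = 1.5341
z(FA) = z(0.5500) = 0.1257
c = −½·[z(H) + z(FA)] = −0.5 × (1.5341 + 0.1257) = -0.8299
c < 0: the participant has a liberal response bias.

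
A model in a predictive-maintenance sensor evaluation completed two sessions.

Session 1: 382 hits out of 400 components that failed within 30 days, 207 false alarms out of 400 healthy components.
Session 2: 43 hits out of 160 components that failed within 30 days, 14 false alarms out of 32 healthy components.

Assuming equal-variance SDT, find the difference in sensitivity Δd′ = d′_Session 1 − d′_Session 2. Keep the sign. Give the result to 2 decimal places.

Δd′ = 2.11

Session 1: z(0.9550) = 1.695, z(0.5175) = 0.044, d' = 1.651
Session 2: z(0.2687) = -0.617, z(0.4375) = -0.157, d' = -0.460
Δd' = d'_Session 1 − d'_Session 2 = 1.651 − (-0.460) = 2.111
Session 1 has the higher sensitivity.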